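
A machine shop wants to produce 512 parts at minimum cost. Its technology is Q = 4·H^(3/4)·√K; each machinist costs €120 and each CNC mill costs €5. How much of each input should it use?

Cost minimization requires the marginal rate of technical substitution to equal the input-price ratio: MP_H/MP_K = w/r.
Here MP_H/MP_K = (3/4)·(K/H)/(1/2) = 1.5·(K/H). Setting this equal to 120/5 = 24 gives K = 16H.
Substituting into Q = 512: 4·H^(3/4)·(16H)^(1/2) = 512.
Solving, H = 16 and K = 256.

H* = 16, K* = 256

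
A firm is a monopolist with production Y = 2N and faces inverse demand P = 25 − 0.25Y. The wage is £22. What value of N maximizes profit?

Marginal revenue from the inverse demand is MR = 25 − 0.5Y.
The marginal product is MP_N = 2.
A monopolist hires until marginal revenue product equals the wage: MR·MP_N = w.
(25 − N)·2 = 22, so N = 14.

N* = 14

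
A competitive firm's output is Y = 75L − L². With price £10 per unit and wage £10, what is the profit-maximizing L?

L* = 37

The marginal product of L is MP_L = 75 − 2L.
A price-taking firm hires until the value of the marginal product equals the wage: P·MP_L = w, so 10·(75 − 2L) = 10.
Then 75 − 2L = 1, giving L = 37.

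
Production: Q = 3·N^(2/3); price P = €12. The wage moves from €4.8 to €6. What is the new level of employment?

From P·MP_N = w with MP_N = 2·N^(-1/3), the labor demand is N(w) = (24/w)^(3).
At w = 4.8: N = 125. At w = 6: N = 64.

N* = 64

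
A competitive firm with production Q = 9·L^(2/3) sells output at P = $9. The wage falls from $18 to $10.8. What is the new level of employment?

From P·MP_L = w with MP_L = 6·L^(-1/3), the labor demand is L(w) = (54/w)^(3).
At w = 18: L = 27. At w = 10.8: L = 125.

L* = 125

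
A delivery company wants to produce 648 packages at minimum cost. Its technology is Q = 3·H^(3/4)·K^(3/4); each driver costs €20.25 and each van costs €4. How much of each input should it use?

Cost minimization requires the marginal rate of technical substitution to equal the input-price ratio: MP_H/MP_K = w/r.
Here MP_H/MP_K = (3/4)·(K/H)/(3/4) = (K/H). Setting this equal to 20.25/4 = 5.0625 gives K = 5.0625H.
Substituting into Q = 648: 3·H^(3/4)·(5.0625H)^(3/4) = 648.
Solving, H = 16 and K = 81.

H* = 16, K* = 81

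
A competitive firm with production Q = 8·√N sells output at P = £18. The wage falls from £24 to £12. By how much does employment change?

From P·MP_N = w with MP_N = 4·N^(-1/2), the labor demand is N(w) = (72/w)^(2).
At w = 24: N = 9. At w = 12: N = 36.
ΔN = 36 − 9 = 27.

ΔN = 27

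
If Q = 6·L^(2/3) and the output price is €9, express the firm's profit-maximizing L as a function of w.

L(w) = 46656/w³

MP_L = (2/3)·6·L^(-1/3) = 4·L^(-1/3).
Setting P·MP_L = w: 36·L^(-1/3) = w.
Solving for L: L^(-1/3) = w/36, so L = (36/w)^(3).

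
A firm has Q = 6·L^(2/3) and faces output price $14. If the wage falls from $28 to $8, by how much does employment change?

From P·MP_L = w with MP_L = 4·L^(-1/3), the labor demand is L(w) = (56/w)^(3).
At w = 28: L = 8. At w = 8: L = 343.
ΔL = 343 − 8 = 335.

ΔL = 335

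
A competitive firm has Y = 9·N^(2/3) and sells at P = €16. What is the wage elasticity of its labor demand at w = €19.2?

MP_N = (2/3)·9·N^(-1/3), so P·MP_N = w gives 96·N^(-1/3) = w.
Solving, N(w) = (96/w)^(3). This is a constant-elasticity form: N ∝ w^(−3), so ε = −3.

ε = -3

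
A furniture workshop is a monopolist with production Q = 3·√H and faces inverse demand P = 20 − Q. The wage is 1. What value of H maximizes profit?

Marginal revenue from the inverse demand is MR = 20 − 2Q.
The marginal product is MP_H = 1.5·H^(-1/2).
A monopolist hires until marginal revenue product equals the wage: MR·MP_H = w.
At H, Q = 3·√H. Substituting and solving: (20 − 6·√H)·1.5·H^(-1/2) = 1 gives H = 9.

H* = 9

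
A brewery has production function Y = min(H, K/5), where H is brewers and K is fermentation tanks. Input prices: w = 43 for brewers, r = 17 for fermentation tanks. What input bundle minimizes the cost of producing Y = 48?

H* = 48, K* = 240

With a fixed-proportions technology, the cost-minimizing bundle uses no slack in either input: H = K/5 = Y.
So H = 48 and K = 5·48 = 240.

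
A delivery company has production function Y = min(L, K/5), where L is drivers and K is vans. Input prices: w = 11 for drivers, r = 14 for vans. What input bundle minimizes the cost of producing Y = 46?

With a fixed-proportions technology, the cost-minimizing bundle uses no slack in either input: L = K/5 = Y.
So L = 46 and K = 5·46 = 230.

L* = 46, K* = 230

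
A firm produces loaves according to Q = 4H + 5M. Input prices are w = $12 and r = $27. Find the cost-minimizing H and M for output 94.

The inputs are perfect substitutes, so the firm uses whichever has the lower cost per unit of output.
Cost per unit of output via H is w/4 = 3; via M it is r/5 = 5.4. H is cheaper.
Producing Q = 94 with H alone: H = 23.5, M = 0.

H* = 23.5, M* = 0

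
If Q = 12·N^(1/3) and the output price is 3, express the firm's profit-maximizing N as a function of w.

MP_N = (1/3)·12·N^(-2/3) = 4·N^(-2/3).
Setting P·MP_N = w: 12·N^(-2/3) = w.
Solving for N: N^(-2/3) = w/12, so N = (12/w)^(3/2).

N(w) = (12/w)^(3/2)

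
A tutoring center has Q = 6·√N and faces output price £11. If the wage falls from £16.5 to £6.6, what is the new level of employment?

N* = 25

From P·MP_N = w with MP_N = 3·N^(-1/2), the labor demand is N(w) = (33/w)^(2).
At w = 16.5: N = 4. At w = 6.6: N = 25.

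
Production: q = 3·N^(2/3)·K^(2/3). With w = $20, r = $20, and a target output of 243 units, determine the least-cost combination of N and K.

Cost minimization requires the marginal rate of technical substitution to equal the input-price ratio: MP_N/MP_K = w/r.
Here MP_N/MP_K = (2/3)·(K/N)/(2/3) = (K/N). Setting this equal to 20/20 = 1 gives K = N.
Substituting into q = 243: 3·N^(2/3)·(N)^(2/3) = 243.
Solving, N = 27 and K = 27.

N* = 27, K* = 27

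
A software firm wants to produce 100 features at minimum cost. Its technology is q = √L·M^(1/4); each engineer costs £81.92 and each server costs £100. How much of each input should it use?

Cost minimization requires the marginal rate of technical substitution to equal the input-price ratio: MP_L/MP_M = w/r.
Here MP_L/MP_M = (1/2)·(M/L)/(1/4) = 2·(M/L). Setting this equal to 81.92/100 = 0.8192 gives M = 0.4096L.
Substituting into q = 100: L^(1/2)·(0.4096L)^(1/4) = 100.
Solving, L = 625 and M = 256.

L* = 625, M* = 256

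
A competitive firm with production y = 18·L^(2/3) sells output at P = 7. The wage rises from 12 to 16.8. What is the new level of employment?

From P·MP_L = w with MP_L = 12·L^(-1/3), the labor demand is L(w) = (84/w)^(3).
At w = 12: L = 343. At w = 16.8: L = 125.

L* = 125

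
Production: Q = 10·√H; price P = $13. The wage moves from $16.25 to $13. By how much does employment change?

From P·MP_H = w with MP_H = 5·H^(-1/2), the labor demand is H(w) = (65/w)^(2).
At w = 16.25: H = 16. At w = 13: H = 25.
ΔH = 25 − 16 = 9.

ΔH = 9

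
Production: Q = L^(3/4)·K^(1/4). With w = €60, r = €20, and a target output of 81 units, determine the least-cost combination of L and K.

L* = 81, K* = 81

Cost minimization requires the marginal rate of technical substitution to equal the input-price ratio: MP_L/MP_K = w/r.
Here MP_L/MP_K = (3/4)·(K/L)/(1/4) = 3·(K/L). Setting this equal to 60/20 = 3 gives K = L.
Substituting into Q = 81: L^(3/4)·(L)^(1/4) = 81.
Solving, L = 81 and K = 81.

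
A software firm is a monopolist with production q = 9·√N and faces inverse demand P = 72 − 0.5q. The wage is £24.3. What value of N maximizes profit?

Marginal revenue from the inverse demand is MR = 72 − q.
The marginal product is MP_N = 4.5·N^(-1/2).
A monopolist hires until marginal revenue product equals the wage: MR·MP_N = w.
At N, q = 9·√N. Substituting and solving: (72 − 9·√N)·4.5·N^(-1/2) = 24.3 gives N = 25.

N* = 25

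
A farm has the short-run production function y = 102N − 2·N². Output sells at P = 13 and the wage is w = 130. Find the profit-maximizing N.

N* = 23

The marginal product of N is MP_N = 102 − 4N.
A price-taking firm hires until the value of the marginal product equals the wage: P·MP_N = w, so 13·(102 − 4N) = 130.
Then 102 − 4N = 10, giving N = 23.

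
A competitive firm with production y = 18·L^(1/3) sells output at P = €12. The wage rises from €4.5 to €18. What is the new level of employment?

L* = 8

From P·MP_L = w with MP_L = 6·L^(-2/3), the labor demand is L(w) = (72/w)^(3/2).
At w = 4.5: L = 64. At w = 18: L = 8.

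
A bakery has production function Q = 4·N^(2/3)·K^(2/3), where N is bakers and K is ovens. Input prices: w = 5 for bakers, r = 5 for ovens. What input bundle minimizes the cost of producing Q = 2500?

N* = 125, K* = 125

Cost minimization requires the marginal rate of technical substitution to equal the input-price ratio: MP_N/MP_K = w/r.
Here MP_N/MP_K = (2/3)·(K/N)/(2/3) = (K/N). Setting this equal to 5/5 = 1 gives K = N.
Substituting into Q = 2500: 4·N^(2/3)·(N)^(2/3) = 2500.
Solving, N = 125 and K = 125.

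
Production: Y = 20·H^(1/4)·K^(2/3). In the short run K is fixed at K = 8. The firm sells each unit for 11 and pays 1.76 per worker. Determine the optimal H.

H* = 625

With K = 8, MP_H = (1/4)·20·H^(-3/4)·8^(2/3) = 20·H^(-3/4).
Profit maximization for a price taker requires P·MP_H = w: 11·20·H^(-3/4) = 1.76.
So H^(-3/4) = 0.008, which gives H = 625.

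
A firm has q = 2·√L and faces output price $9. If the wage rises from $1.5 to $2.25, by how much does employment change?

From P·MP_L = w with MP_L = L^(-1/2), the labor demand is L(w) = (9/w)^(2).
At w = 1.5: L = 36. At w = 2.25: L = 16.
ΔL = 16 − 36 = -20.

ΔL = -20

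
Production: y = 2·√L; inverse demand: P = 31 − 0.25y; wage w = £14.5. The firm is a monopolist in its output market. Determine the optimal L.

Marginal revenue from the inverse demand is MR = 31 − 0.5y.
The marginal product is MP_L = L^(-1/2).
A monopolist hires until marginal revenue product equals the wage: MR·MP_L = w.
At L, y = 2·√L. Substituting and solving: (31 − √L)·L^(-1/2) = 14.5 gives L = 4.

L* = 4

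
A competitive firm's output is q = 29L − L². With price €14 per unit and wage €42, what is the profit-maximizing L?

The marginal product of L is MP_L = 29 − 2L.
A price-taking firm hires until the value of the marginal product equals the wage: P·MP_L = w, so 14·(29 − 2L) = 42.
Then 29 − 2L = 3, giving L = 13.

L* = 13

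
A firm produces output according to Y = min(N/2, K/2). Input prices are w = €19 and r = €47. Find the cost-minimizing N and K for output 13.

N* = 26, K* = 26

With a fixed-proportions technology, the cost-minimizing bundle uses no slack in either input: N/2 = K/2 = Y.
So N = 2·13 = 26 and K = 2·13 = 26.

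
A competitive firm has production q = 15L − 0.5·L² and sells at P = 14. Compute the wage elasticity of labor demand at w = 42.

ε = -0.25

From P·MP_L = w with MP_L = 15 − L, labor demand is L(w) = 15 − w/14.
dL/dw = −1/(14) = -1/14.
At w = 42, L = 12, so ε = (dL/dw)·(w/L) = (-1/14)·(42/12) = -0.25.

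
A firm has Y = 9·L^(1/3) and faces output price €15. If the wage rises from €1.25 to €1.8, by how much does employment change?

ΔL = -91

From P·MP_L = w with MP_L = 3·L^(-2/3), the labor demand is L(w) = (45/w)^(3/2).
At w = 1.25: L = 216. At w = 1.8: L = 125.
ΔL = 125 − 216 = -91.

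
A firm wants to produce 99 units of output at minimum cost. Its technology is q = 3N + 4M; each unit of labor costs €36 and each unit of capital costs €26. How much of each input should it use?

N* = 0, M* = 24.75

The inputs are perfect substitutes, so the firm uses whichever has the lower cost per unit of output.
Cost per unit of output via N is w/3 = 12; via M it is r/4 = 6.5. M is cheaper.
Producing q = 99 with M alone: N = 0, M = 24.75.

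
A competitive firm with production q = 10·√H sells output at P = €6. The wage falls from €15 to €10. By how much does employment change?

ΔH = 5

From P·MP_H = w with MP_H = 5·H^(-1/2), the labor demand is H(w) = (30/w)^(2).
At w = 15: H = 4. At w = 10: H = 9.
ΔH = 9 − 4 = 5.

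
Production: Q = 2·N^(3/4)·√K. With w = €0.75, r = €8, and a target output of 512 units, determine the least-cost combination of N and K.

N* = 256, K* = 16

Cost minimization requires the marginal rate of technical substitution to equal the input-price ratio: MP_N/MP_K = w/r.
Here MP_N/MP_K = (3/4)·(K/N)/(1/2) = 1.5·(K/N). Setting this equal to 0.75/8 = 0.09375 gives K = 0.0625N.
Substituting into Q = 512: 2·N^(3/4)·(0.0625N)^(1/2) = 512.
Solving, N = 256 and K = 16.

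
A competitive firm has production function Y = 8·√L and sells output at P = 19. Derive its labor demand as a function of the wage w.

MP_L = (1/2)·8·L^(-1/2) = 4·L^(-1/2).
Setting P·MP_L = w: 76·L^(-1/2) = w.
Solving for L: L^(-1/2) = w/76, so L = (76/w)^(2).

L(w) = 5776/w²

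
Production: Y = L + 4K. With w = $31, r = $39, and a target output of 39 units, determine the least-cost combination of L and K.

L* = 0, K* = 9.75

The inputs are perfect substitutes, so the firm uses whichever has the lower cost per unit of output.
Cost per unit of output via L is 31; via K it is 9.75. K is cheaper.
Producing Y = 39 with K alone: L = 0, K = 9.75.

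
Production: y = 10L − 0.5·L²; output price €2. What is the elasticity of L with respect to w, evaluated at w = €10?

ε = -1

From P·MP_L = w with MP_L = 10 − L, labor demand is L(w) = 10 − w/2.
dL/dw = −1/(2) = -0.5.
At w = 10, L = 5, so ε = (dL/dw)·(w/L) = (-0.5)·(10/5) = -1.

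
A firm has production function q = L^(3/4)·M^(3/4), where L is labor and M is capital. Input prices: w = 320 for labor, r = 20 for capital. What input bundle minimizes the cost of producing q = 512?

L* = 16, M* = 256

Cost minimization requires the marginal rate of technical substitution to equal the input-price ratio: MP_L/MP_M = w/r.
Here MP_L/MP_M = (3/4)·(M/L)/(3/4) = (M/L). Setting this equal to 320/20 = 16 gives M = 16L.
Substituting into q = 512: L^(3/4)·(16L)^(3/4) = 512.
Solving, L = 16 and M = 256.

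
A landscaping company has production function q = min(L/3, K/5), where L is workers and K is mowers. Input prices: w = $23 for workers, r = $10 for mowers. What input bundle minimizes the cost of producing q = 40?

With a fixed-proportions technology, the cost-minimizing bundle uses no slack in either input: L/3 = K/5 = q.
So L = 3·40 = 120 and K = 5·40 = 200.

L* = 120, K* = 200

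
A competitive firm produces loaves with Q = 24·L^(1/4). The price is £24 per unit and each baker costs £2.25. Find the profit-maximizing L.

L* = 256

MP_L = (1/4)·24·L^(-3/4) = 6·L^(-3/4).
Profit maximization for a price taker requires P·MP_L = w: 24·6·L^(-3/4) = 2.25.
So L^(-3/4) = 0.015625, which gives L = 256.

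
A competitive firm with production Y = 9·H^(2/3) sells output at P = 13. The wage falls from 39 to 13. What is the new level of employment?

H* = 216

From P·MP_H = w with MP_H = 6·H^(-1/3), the labor demand is H(w) = (78/w)^(3).
At w = 39: H = 8. At w = 13: H = 216.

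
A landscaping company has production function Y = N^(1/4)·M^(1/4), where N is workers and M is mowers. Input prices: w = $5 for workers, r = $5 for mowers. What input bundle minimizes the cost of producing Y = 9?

N* = 81, M* = 81

Cost minimization requires the marginal rate of technical substitution to equal the input-price ratio: MP_N/MP_M = w/r.
Here MP_N/MP_M = (1/4)·(M/N)/(1/4) = (M/N). Setting this equal to 5/5 = 1 gives M = N.
Substituting into Y = 9: N^(1/4)·(N)^(1/4) = 9.
Solving, N = 81 and M = 81.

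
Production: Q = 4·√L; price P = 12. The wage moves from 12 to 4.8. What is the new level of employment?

L* = 25

From P·MP_L = w with MP_L = 2·L^(-1/2), the labor demand is L(w) = (24/w)^(2).
At w = 12: L = 4. At w = 4.8: L = 25.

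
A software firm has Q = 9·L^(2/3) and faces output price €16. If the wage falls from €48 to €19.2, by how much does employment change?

ΔL = 117

From P·MP_L = w with MP_L = 6·L^(-1/3), the labor demand is L(w) = (96/w)^(3).
At w = 48: L = 8. At w = 19.2: L = 125.
ΔL = 125 − 8 = 117.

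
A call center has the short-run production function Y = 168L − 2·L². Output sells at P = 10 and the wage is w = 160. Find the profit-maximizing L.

L* = 38

The marginal product of L is MP_L = 168 − 4L.
A price-taking firm hires until the value of the marginal product equals the wage: P·MP_L = w, so 10·(168 − 4L) = 160.
Then 168 − 4L = 16, giving L = 38.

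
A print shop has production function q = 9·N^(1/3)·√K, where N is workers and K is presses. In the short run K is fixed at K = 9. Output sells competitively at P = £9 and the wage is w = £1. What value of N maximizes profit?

With K = 9, MP_N = (1/3)·9·N^(-2/3)·9^(1/2) = 9·N^(-2/3).
Profit maximization for a price taker requires P·MP_N = w: 9·9·N^(-2/3) = 1.
So N^(-2/3) = 1/81, which gives N = 729.

N* = 729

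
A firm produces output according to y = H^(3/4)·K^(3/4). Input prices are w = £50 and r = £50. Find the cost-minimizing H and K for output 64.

H* = 16, K* = 16

Cost minimization requires the marginal rate of technical substitution to equal the input-price ratio: MP_H/MP_K = w/r.
Here MP_H/MP_K = (3/4)·(K/H)/(3/4) = (K/H). Setting this equal to 50/50 = 1 gives K = H.
Substituting into y = 64: H^(3/4)·(H)^(3/4) = 64.
Solving, H = 16 and K = 16.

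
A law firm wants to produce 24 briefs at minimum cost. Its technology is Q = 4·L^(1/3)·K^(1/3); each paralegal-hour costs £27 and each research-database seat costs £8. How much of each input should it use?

L* = 8, K* = 27

Cost minimization requires the marginal rate of technical substitution to equal the input-price ratio: MP_L/MP_K = w/r.
Here MP_L/MP_K = (1/3)·(K/L)/(1/3) = (K/L). Setting this equal to 27/8 = 3.375 gives K = 3.375L.
Substituting into Q = 24: 4·L^(1/3)·(3.375L)^(1/3) = 24.
Solving, L = 8 and K = 27.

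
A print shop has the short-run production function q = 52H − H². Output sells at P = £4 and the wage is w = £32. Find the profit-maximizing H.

The marginal product of H is MP_H = 52 − 2H.
A price-taking firm hires until the value of the marginal product equals the wage: P·MP_H = w, so 4·(52 − 2H) = 32.
Then 52 − 2H = 8, giving H = 22.

H* = 22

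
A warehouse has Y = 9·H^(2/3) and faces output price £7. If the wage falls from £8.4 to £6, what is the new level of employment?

From P·MP_H = w with MP_H = 6·H^(-1/3), the labor demand is H(w) = (42/w)^(3).
At w = 8.4: H = 125. At w = 6: H = 343.

H* = 343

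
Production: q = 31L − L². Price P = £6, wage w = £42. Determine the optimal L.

The marginal product of L is MP_L = 31 − 2L.
A price-taking firm hires until the value of the marginal product equals the wage: P·MP_L = w, so 6·(31 − 2L) = 42.
Then 31 − 2L = 7, giving L = 12.

L* = 12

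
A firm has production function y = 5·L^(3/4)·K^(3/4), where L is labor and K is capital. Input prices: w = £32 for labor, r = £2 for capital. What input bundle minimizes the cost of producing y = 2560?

Cost minimization requires the marginal rate of technical substitution to equal the input-price ratio: MP_L/MP_K = w/r.
Here MP_L/MP_K = (3/4)·(K/L)/(3/4) = (K/L). Setting this equal to 32/2 = 16 gives K = 16L.
Substituting into y = 2560: 5·L^(3/4)·(16L)^(3/4) = 2560.
Solving, L = 16 and K = 256.

L* = 16, K* = 256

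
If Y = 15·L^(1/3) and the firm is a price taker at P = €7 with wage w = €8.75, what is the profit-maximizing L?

MP_L = (1/3)·15·L^(-2/3) = 5·L^(-2/3).
Profit maximization for a price taker requires P·MP_L = w: 7·5·L^(-2/3) = 8.75.
So L^(-2/3) = 0.25, which gives L = 8.

L* = 8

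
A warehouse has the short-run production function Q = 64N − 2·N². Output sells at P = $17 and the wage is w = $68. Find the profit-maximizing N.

The marginal product of N is MP_N = 64 − 4N.
A price-taking firm hires until the value of the marginal product equals the wage: P·MP_N = w, so 17·(64 − 4N) = 68.
Then 64 − 4N = 4, giving N = 15.

N* = 15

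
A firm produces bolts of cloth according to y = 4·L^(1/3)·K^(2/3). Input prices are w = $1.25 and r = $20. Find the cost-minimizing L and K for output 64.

L* = 64, K* = 8

Cost minimization requires the marginal rate of technical substitution to equal the input-price ratio: MP_L/MP_K = w/r.
Here MP_L/MP_K = (1/3)·(K/L)/(2/3) = 0.5·(K/L). Setting this equal to 1.25/20 = 0.0625 gives K = 0.125L.
Substituting into y = 64: 4·L^(1/3)·(0.125L)^(2/3) = 64.
Solving, L = 64 and K = 8.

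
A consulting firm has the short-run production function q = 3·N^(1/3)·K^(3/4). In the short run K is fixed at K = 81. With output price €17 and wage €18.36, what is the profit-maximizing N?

With K = 81, MP_N = (1/3)·3·N^(-2/3)·81^(3/4) = 27·N^(-2/3).
Profit maximization for a price taker requires P·MP_N = w: 17·27·N^(-2/3) = 18.36.
So N^(-2/3) = 0.04, which gives N = 125.

N* = 125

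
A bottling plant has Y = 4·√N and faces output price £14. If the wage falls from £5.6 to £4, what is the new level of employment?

N* = 49

From P·MP_N = w with MP_N = 2·N^(-1/2), the labor demand is N(w) = (28/w)^(2).
At w = 5.6: N = 25. At w = 4: N = 49.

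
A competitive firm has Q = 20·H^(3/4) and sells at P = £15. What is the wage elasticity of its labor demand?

MP_H = (3/4)·20·H^(-1/4), so P·MP_H = w gives 225·H^(-1/4) = w.
Solving, H(w) = (225/w)^(4). This is a constant-elasticity form: H ∝ w^(−4), so ε = −4.

ε = -4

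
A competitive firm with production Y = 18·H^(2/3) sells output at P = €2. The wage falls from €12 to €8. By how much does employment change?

From P·MP_H = w with MP_H = 12·H^(-1/3), the labor demand is H(w) = (24/w)^(3).
At w = 12: H = 8. At w = 8: H = 27.
ΔH = 27 − 8 = 19.

ΔH = 19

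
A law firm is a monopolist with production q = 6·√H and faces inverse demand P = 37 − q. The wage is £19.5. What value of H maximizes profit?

Marginal revenue from the inverse demand is MR = 37 − 2q.
The marginal product is MP_H = 3·H^(-1/2).
A monopolist hires until marginal revenue product equals the wage: MR·MP_H = w.
At H, q = 6·√H. Substituting and solving: (37 − 12·√H)·3·H^(-1/2) = 19.5 gives H = 4.

H* = 4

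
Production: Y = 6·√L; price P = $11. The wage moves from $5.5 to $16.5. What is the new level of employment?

From P·MP_L = w with MP_L = 3·L^(-1/2), the labor demand is L(w) = (33/w)^(2).
At w = 5.5: L = 36. At w = 16.5: L = 4.

L* = 4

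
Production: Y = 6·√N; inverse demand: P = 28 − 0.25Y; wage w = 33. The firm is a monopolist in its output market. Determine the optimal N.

N* = 4

Marginal revenue from the inverse demand is MR = 28 − 0.5Y.
The marginal product is MP_N = 3·N^(-1/2).
A monopolist hires until marginal revenue product equals the wage: MR·MP_N = w.
At N, Y = 6·√N. Substituting and solving: (28 − 3·√N)·3·N^(-1/2) = 33 gives N = 4.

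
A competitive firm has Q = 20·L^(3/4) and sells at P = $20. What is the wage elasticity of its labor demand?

ε = -4

MP_L = (3/4)·20·L^(-1/4), so P·MP_L = w gives 300·L^(-1/4) = w.
Solving, L(w) = (300/w)^(4). This is a constant-elasticity form: L ∝ w^(−4), so ε = −4.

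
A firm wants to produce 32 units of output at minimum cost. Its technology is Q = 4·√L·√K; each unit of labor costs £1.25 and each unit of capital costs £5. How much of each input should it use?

L* = 16, K* = 4

Cost minimization requires the marginal rate of technical substitution to equal the input-price ratio: MP_L/MP_K = w/r.
Here MP_L/MP_K = (1/2)·(K/L)/(1/2) = (K/L). Setting this equal to 1.25/5 = 0.25 gives K = 0.25L.
Substituting into Q = 32: 4·L^(1/2)·(0.25L)^(1/2) = 32.
Solving, L = 16 and K = 4.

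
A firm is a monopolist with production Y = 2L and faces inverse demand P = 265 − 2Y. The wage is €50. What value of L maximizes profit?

Marginal revenue from the inverse demand is MR = 265 − 4Y.
The marginal product is MP_L = 2.
A monopolist hires until marginal revenue product equals the wage: MR·MP_L = w.
(265 − 8L)·2 = 50, so L = 30.

L* = 30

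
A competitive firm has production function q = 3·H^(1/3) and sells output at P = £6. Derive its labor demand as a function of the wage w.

MP_H = (1/3)·3·H^(-2/3) = H^(-2/3).
Setting P·MP_H = w: 6·H^(-2/3) = w.
Solving for H: H^(-2/3) = w/6, so H = (6/w)^(3/2).

H(w) = (6/w)^(3/2)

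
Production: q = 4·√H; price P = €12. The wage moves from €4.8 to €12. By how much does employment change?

ΔH = -21

From P·MP_H = w with MP_H = 2·H^(-1/2), the labor demand is H(w) = (24/w)^(2).
At w = 4.8: H = 25. At w = 12: H = 4.
ΔH = 4 − 25 = -21.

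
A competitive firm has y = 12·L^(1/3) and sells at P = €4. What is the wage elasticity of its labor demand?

ε = -1.5

MP_L = (1/3)·12·L^(-2/3), so P·MP_L = w gives 16·L^(-2/3) = w.
Solving, L(w) = (16/w)^(3/2). This is a constant-elasticity form: L ∝ w^(−3/2), so ε = −3/2.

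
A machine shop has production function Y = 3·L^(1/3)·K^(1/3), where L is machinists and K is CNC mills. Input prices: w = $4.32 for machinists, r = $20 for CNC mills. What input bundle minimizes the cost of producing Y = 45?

L* = 125, K* = 27

Cost minimization requires the marginal rate of technical substitution to equal the input-price ratio: MP_L/MP_K = w/r.
Here MP_L/MP_K = (1/3)·(K/L)/(1/3) = (K/L). Setting this equal to 4.32/20 = 0.216 gives K = 0.216L.
Substituting into Y = 45: 3·L^(1/3)·(0.216L)^(1/3) = 45.
Solving, L = 125 and K = 27.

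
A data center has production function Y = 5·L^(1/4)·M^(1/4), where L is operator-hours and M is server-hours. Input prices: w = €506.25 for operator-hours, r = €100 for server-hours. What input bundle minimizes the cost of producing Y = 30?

L* = 16, M* = 81

Cost minimization requires the marginal rate of technical substitution to equal the input-price ratio: MP_L/MP_M = w/r.
Here MP_L/MP_M = (1/4)·(M/L)/(1/4) = (M/L). Setting this equal to 506.25/100 = 5.0625 gives M = 5.0625L.
Substituting into Y = 30: 5·L^(1/4)·(5.0625L)^(1/4) = 30.
Solving, L = 16 and M = 81.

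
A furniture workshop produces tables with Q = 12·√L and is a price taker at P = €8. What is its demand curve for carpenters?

MP_L = (1/2)·12·L^(-1/2) = 6·L^(-1/2).
Setting P·MP_L = w: 48·L^(-1/2) = w.
Solving for L: L^(-1/2) = w/48, so L = (48/w)^(2).

L(w) = 2304/w²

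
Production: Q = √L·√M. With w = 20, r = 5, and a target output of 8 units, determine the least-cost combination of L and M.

Cost minimization requires the marginal rate of technical substitution to equal the input-price ratio: MP_L/MP_M = w/r.
Here MP_L/MP_M = (1/2)·(M/L)/(1/2) = (M/L). Setting this equal to 20/5 = 4 gives M = 4L.
Substituting into Q = 8: L^(1/2)·(4L)^(1/2) = 8.
Solving, L = 4 and M = 16.

L* = 4, M* = 16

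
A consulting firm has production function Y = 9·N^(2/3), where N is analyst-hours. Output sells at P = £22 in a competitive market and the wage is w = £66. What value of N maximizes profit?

MP_N = (2/3)·9·N^(-1/3) = 6·N^(-1/3).
Profit maximization for a price taker requires P·MP_N = w: 22·6·N^(-1/3) = 66.
So N^(-1/3) = 0.5, which gives N = 8.

N* = 8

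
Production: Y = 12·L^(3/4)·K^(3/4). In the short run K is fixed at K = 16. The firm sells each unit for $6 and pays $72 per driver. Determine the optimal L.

L* = 1296

With K = 16, MP_L = (3/4)·12·L^(-1/4)·16^(3/4) = 72·L^(-1/4).
Profit maximization for a price taker requires P·MP_L = w: 6·72·L^(-1/4) = 72.
So L^(-1/4) = 1/6, which gives L = 1296.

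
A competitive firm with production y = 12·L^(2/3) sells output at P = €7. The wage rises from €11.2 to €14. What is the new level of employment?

L* = 64

From P·MP_L = w with MP_L = 8·L^(-1/3), the labor demand is L(w) = (56/w)^(3).
At w = 11.2: L = 125. At w = 14: L = 64.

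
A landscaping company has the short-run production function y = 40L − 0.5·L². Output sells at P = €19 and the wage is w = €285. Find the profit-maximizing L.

The marginal product of L is MP_L = 40 − L.
A price-taking firm hires until the value of the marginal product equals the wage: P·MP_L = w, so 19·(40 − L) = 285.
Then 40 − L = 15, giving L = 25.

L* = 25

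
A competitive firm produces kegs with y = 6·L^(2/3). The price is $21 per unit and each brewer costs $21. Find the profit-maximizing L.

MP_L = (2/3)·6·L^(-1/3) = 4·L^(-1/3).
Profit maximization for a price taker requires P·MP_L = w: 21·4·L^(-1/3) = 21.
So L^(-1/3) = 0.25, which gives L = 64.

L* = 64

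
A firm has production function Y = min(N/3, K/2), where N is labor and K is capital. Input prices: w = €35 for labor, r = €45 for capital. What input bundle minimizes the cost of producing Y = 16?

N* = 48, K* = 32

With a fixed-proportions technology, the cost-minimizing bundle uses no slack in either input: N/3 = K/2 = Y.
So N = 3·16 = 48 and K = 2·16 = 32.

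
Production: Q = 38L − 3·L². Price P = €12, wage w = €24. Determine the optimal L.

The marginal product of L is MP_L = 38 − 6L.
A price-taking firm hires until the value of the marginal product equals the wage: P·MP_L = w, so 12·(38 − 6L) = 24.
Then 38 − 6L = 2, giving L = 6.

L* = 6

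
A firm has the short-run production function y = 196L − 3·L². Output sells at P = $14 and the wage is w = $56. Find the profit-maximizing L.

L* = 32

The marginal product of L is MP_L = 196 − 6L.
A price-taking firm hires until the value of the marginal product equals the wage: P·MP_L = w, so 14·(196 − 6L) = 56.
Then 196 − 6L = 4, giving L = 32.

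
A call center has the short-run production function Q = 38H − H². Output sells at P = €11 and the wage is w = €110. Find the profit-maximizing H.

H* = 14

The marginal product of H is MP_H = 38 − 2H.
A price-taking firm hires until the value of the marginal product equals the wage: P·MP_H = w, so 11·(38 − 2H) = 110.
Then 38 − 2H = 10, giving H = 14.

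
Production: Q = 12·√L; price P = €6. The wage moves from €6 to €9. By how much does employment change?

From P·MP_L = w with MP_L = 6·L^(-1/2), the labor demand is L(w) = (36/w)^(2).
At w = 6: L = 36. At w = 9: L = 16.
ΔL = 16 − 36 = -20.

ΔL = -20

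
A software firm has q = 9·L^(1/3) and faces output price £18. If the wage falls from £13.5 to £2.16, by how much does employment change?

From P·MP_L = w with MP_L = 3·L^(-2/3), the labor demand is L(w) = (54/w)^(3/2).
At w = 13.5: L = 8. At w = 2.16: L = 125.
ΔL = 125 − 8 = 117.

ΔL = 117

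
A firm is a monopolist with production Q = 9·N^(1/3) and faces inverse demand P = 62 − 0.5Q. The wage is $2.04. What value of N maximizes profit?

Marginal revenue from the inverse demand is MR = 62 − Q.
The marginal product is MP_N = 3·N^(-2/3).
A monopolist hires until marginal revenue product equals the wage: MR·MP_N = w.
At N, Q = 9·N^(1/3). Substituting and solving: (62 − 9·N^(1/3))·3·N^(-2/3) = 2.04 gives N = 125.

N* = 125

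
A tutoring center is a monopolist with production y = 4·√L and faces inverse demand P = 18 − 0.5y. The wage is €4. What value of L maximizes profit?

L* = 9

Marginal revenue from the inverse demand is MR = 18 − y.
The marginal product is MP_L = 2·L^(-1/2).
A monopolist hires until marginal revenue product equals the wage: MR·MP_L = w.
At L, y = 4·√L. Substituting and solving: (18 − 4·√L)·2·L^(-1/2) = 4 gives L = 9.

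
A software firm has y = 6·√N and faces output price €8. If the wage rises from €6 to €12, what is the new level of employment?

N* = 4

From P·MP_N = w with MP_N = 3·N^(-1/2), the labor demand is N(w) = (24/w)^(2).
At w = 6: N = 16. At w = 12: N = 4.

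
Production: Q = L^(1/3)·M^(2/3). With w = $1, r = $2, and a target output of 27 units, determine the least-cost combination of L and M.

L* = 27, M* = 27

Cost minimization requires the marginal rate of technical substitution to equal the input-price ratio: MP_L/MP_M = w/r.
Here MP_L/MP_M = (1/3)·(M/L)/(2/3) = 0.5·(M/L). Setting this equal to 1/2 = 0.5 gives M = L.
Substituting into Q = 27: L^(1/3)·(L)^(2/3) = 27.
Solving, L = 27 and M = 27.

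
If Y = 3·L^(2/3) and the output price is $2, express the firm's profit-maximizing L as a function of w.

MP_L = (2/3)·3·L^(-1/3) = 2·L^(-1/3).
Setting P·MP_L = w: 4·L^(-1/3) = w.
Solving for L: L^(-1/3) = w/4, so L = (4/w)^(3).

L(w) = 64/w³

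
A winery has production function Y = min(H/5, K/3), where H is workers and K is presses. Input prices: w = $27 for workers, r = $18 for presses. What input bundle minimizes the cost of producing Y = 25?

H* = 125, K* = 75

With a fixed-proportions technology, the cost-minimizing bundle uses no slack in either input: H/5 = K/3 = Y.
So H = 5·25 = 125 and K = 3·25 = 75.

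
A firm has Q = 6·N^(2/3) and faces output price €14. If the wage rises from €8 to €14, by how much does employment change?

From P·MP_N = w with MP_N = 4·N^(-1/3), the labor demand is N(w) = (56/w)^(3).
At w = 8: N = 343. At w = 14: N = 64.
ΔN = 64 − 343 = -279.

ΔN = -279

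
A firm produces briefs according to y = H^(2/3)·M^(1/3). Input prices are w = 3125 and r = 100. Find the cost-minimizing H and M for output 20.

Cost minimization requires the marginal rate of technical substitution to equal the input-price ratio: MP_H/MP_M = w/r.
Here MP_H/MP_M = (2/3)·(M/H)/(1/3) = 2·(M/H). Setting this equal to 3125/100 = 31.25 gives M = 15.625H.
Substituting into y = 20: H^(2/3)·(15.625H)^(1/3) = 20.
Solving, H = 8 and M = 125.

H* = 8, M* = 125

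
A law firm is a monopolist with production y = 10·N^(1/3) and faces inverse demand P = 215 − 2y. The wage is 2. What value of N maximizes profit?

Marginal revenue from the inverse demand is MR = 215 − 4y.
The marginal product is MP_N = (10/3)·N^(-2/3).
A monopolist hires until marginal revenue product equals the wage: MR·MP_N = w.
At N, y = 10·N^(1/3). Substituting and solving: (215 − 40·N^(1/3))·(10/3)·N^(-2/3) = 2 gives N = 125.

N* = 125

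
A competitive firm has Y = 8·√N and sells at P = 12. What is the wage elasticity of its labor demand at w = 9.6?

MP_N = (1/2)·8·N^(-1/2), so P·MP_N = w gives 48·N^(-1/2) = w.
Solving, N(w) = (48/w)^(2). This is a constant-elasticity form: N ∝ w^(−2), so ε = −2.

ε = -2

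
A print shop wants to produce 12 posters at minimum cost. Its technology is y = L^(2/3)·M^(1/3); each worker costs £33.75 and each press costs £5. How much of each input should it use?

L* = 8, M* = 27

Cost minimization requires the marginal rate of technical substitution to equal the input-price ratio: MP_L/MP_M = w/r.
Here MP_L/MP_M = (2/3)·(M/L)/(1/3) = 2·(M/L). Setting this equal to 33.75/5 = 6.75 gives M = 3.375L.
Substituting into y = 12: L^(2/3)·(3.375L)^(1/3) = 12.
Solving, L = 8 and M = 27.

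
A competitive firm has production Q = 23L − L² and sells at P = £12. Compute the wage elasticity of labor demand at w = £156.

ε = -1.3

From P·MP_L = w with MP_L = 23 − 2L, labor demand is L(w) = (23 − w/12)/2.
dL/dw = −1/(24) = -1/24.
At w = 156, L = 5, so ε = (dL/dw)·(w/L) = (-1/24)·(156/5) = -1.3.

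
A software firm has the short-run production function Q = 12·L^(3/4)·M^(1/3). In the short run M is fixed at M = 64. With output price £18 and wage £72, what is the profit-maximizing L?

With M = 64, MP_L = (3/4)·12·L^(-1/4)·64^(1/3) = 36·L^(-1/4).
Profit maximization for a price taker requires P·MP_L = w: 18·36·L^(-1/4) = 72.
So L^(-1/4) = 1/9, which gives L = 6561.

L* = 6561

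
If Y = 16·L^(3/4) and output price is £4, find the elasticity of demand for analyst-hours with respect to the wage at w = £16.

MP_L = (3/4)·16·L^(-1/4), so P·MP_L = w gives 48·L^(-1/4) = w.
Solving, L(w) = (48/w)^(4). This is a constant-elasticity form: L ∝ w^(−4), so ε = −4.

ε = -4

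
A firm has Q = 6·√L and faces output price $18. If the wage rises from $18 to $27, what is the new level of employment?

From P·MP_L = w with MP_L = 3·L^(-1/2), the labor demand is L(w) = (54/w)^(2).
At w = 18: L = 9. At w = 27: L = 4.

L* = 4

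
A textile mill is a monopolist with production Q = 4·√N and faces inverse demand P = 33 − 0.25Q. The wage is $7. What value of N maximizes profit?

Marginal revenue from the inverse demand is MR = 33 − 0.5Q.
The marginal product is MP_N = 2·N^(-1/2).
A monopolist hires until marginal revenue product equals the wage: MR·MP_N = w.
At N, Q = 4·√N. Substituting and solving: (33 − 2·√N)·2·N^(-1/2) = 7 gives N = 36.

N* = 36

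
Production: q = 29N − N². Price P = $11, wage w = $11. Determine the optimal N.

N* = 14

The marginal product of N is MP_N = 29 − 2N.
A price-taking firm hires until the value of the marginal product equals the wage: P·MP_N = w, so 11·(29 − 2N) = 11.
Then 29 − 2N = 1, giving N = 14.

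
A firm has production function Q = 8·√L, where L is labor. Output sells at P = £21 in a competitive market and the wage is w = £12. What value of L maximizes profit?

MP_L = (1/2)·8·L^(-1/2) = 4·L^(-1/2).
Profit maximization for a price taker requires P·MP_L = w: 21·4·L^(-1/2) = 12.
So L^(-1/2) = 1/7, which gives L = 49.

L* = 49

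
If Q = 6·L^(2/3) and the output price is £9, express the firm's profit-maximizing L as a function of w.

MP_L = (2/3)·6·L^(-1/3) = 4·L^(-1/3).
Setting P·MP_L = w: 36·L^(-1/3) = w.
Solving for L: L^(-1/3) = w/36, so L = (36/w)^(3).

L(w) = 46656/w³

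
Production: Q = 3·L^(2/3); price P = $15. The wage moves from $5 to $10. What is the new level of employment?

From P·MP_L = w with MP_L = 2·L^(-1/3), the labor demand is L(w) = (30/w)^(3).
At w = 5: L = 216. At w = 10: L = 27.

L* = 27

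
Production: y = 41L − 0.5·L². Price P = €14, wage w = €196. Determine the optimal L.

L* = 27

The marginal product of L is MP_L = 41 − L.
A price-taking firm hires until the value of the marginal product equals the wage: P·MP_L = w, so 14·(41 − L) = 196.
Then 41 − L = 14, giving L = 27.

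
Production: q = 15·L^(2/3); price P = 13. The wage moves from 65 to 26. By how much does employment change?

ΔL = 117

From P·MP_L = w with MP_L = 10·L^(-1/3), the labor demand is L(w) = (130/w)^(3).
At w = 65: L = 8. At w = 26: L = 125.
ΔL = 125 − 8 = 117.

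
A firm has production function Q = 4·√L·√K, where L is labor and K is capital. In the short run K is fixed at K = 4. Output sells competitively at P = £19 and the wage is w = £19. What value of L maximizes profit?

With K = 4, MP_L = (1/2)·4·L^(-1/2)·4^(1/2) = 4·L^(-1/2).
Profit maximization for a price taker requires P·MP_L = w: 19·4·L^(-1/2) = 19.
So L^(-1/2) = 0.25, which gives L = 16.

L* = 16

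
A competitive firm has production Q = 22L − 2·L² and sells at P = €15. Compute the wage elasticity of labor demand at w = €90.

From P·MP_L = w with MP_L = 22 − 4L, labor demand is L(w) = (22 − w/15)/4.
dL/dw = −1/(60) = -1/60.
At w = 90, L = 4, so ε = (dL/dw)·(w/L) = (-1/60)·(90/4) = -0.375.

ε = -0.375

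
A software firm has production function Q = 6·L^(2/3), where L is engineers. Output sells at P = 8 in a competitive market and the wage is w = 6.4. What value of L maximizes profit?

L* = 125

MP_L = (2/3)·6·L^(-1/3) = 4·L^(-1/3).
Profit maximization for a price taker requires P·MP_L = w: 8·4·L^(-1/3) = 6.4.
So L^(-1/3) = 0.2, which gives L = 125.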